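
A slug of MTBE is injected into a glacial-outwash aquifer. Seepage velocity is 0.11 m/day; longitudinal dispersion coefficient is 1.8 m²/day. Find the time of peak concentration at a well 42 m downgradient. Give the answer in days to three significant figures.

261 days

For the 1D instantaneous-source solution, setting ∂C/∂t = 0 at fixed x gives v²t² + 2Dt − x² = 0, so t = (√(D² + v²x²) − D)/v².
√(D² + v²x²) = √(1.8² + 0.11² × 42²) = 4.958; v² = 0.0121.
t = (4.958 − 1.8)/0.0121 = 261 days (vs. the pure-advection estimate x/v = 382 d).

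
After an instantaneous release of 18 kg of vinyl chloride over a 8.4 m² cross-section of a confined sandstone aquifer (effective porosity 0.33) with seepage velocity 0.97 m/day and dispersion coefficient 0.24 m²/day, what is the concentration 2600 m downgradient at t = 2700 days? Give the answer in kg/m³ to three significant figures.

For an instantaneous plane source, C(x,t) = M/(n_e·A·√(4πDt)) · exp(−(x−vt)²/(4Dt)), with n_e·A the pore (flow) area.
Plume center vt = 0.97 × 2700 = 2619 m, so the well at 2600 m is 19 m upgradient of the peak.
√(4πDt) = 90.24 m, giving peak height M/(n_e·A·√(4πDt)) = 18/(0.33 × 8.4 × 90.24) = 0.07196 kg/m³.
(x−vt)²/(4Dt) = (-19)²/(4 × 0.24 × 2700) = 0.1393; exp(−0.1393) = 0.8700.
C = 0.07196 × 0.8700 = 0.0626 kg/m³.

0.0626 kg/m³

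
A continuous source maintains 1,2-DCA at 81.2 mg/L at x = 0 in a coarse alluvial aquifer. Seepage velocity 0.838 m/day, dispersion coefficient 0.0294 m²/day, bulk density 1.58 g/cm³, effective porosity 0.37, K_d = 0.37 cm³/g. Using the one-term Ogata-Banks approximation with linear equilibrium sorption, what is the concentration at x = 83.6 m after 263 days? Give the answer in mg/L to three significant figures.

62.7 mg/L

Retardation factor R = 1 + ρ_b·K_d/n = 1 + 1.58 × 0.37/0.37 = 2.580.
Sorption retards both mechanisms: v_R = v/R = 0.3248 m/day, D_R = D/R = 0.01140 m²/day.
v_R·t = 0.3248 × 263 = 85.4224 m; 2√(D_R t) = 3.463 m; argument = (83.6 − 85.4224)/3.463 = -0.5262.
C = C₀ × ½·erfc(-0.5262) = 81.2 × 0.7716 = 62.7 mg/L.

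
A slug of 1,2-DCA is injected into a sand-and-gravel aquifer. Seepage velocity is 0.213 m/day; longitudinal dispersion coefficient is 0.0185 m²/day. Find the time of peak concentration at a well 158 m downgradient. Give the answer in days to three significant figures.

741 days

For the 1D instantaneous-source solution, setting ∂C/∂t = 0 at fixed x gives v²t² + 2Dt − x² = 0, so t = (√(D² + v²x²) − D)/v².
√(D² + v²x²) = √(0.0185² + 0.213² × 158²) = 33.65; v² = 0.045369.
t = (33.65 − 0.0185)/0.045369 = 741 days (vs. the pure-advection estimate x/v = 742 d).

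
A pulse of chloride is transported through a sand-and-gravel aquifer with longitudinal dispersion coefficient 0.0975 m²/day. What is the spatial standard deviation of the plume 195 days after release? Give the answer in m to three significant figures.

6.17 m

Dispersive spreading gives a Gaussian with σ² = 2Dt; advection only shifts the center.
σ = √(2 × 0.0975 × 195) = 6.17 m.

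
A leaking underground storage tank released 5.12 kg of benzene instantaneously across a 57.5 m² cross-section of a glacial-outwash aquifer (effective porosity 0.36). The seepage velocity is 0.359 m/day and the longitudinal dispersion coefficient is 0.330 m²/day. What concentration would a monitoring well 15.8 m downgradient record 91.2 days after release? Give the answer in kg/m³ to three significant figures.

For an instantaneous plane source, C(x,t) = M/(n_e·A·√(4πDt)) · exp(−(x−vt)²/(4Dt)), with n_e·A the pore (flow) area.
Plume center vt = 0.359 × 91.2 = 32.7408 m, so the well at 15.8 m is 16.9408 m upgradient of the peak.
√(4πDt) = 19.45 m, giving peak height M/(n_e·A·√(4πDt)) = 5.12/(0.36 × 57.5 × 19.45) = 0.01272 kg/m³.
(x−vt)²/(4Dt) = (-16.9408)²/(4 × 0.330 × 91.2) = 2.384; exp(−2.384) = 0.09218.
C = 0.01272 × 0.09218 = 0.00117 kg/m³.

0.00117 kg/m³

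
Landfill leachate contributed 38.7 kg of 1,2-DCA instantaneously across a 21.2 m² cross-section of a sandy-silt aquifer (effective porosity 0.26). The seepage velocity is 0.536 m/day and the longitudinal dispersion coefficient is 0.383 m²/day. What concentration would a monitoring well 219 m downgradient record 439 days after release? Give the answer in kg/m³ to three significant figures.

For an instantaneous plane source, C(x,t) = M/(n_e·A·√(4πDt)) · exp(−(x−vt)²/(4Dt)), with n_e·A the pore (flow) area.
Plume center vt = 0.536 × 439 = 235.304 m, so the well at 219 m is 16.304 m upgradient of the peak.
√(4πDt) = 45.97 m, giving peak height M/(n_e·A·√(4πDt)) = 38.7/(0.26 × 21.2 × 45.97) = 0.1527 kg/m³.
(x−vt)²/(4Dt) = (-16.304)²/(4 × 0.383 × 439) = 0.3952; exp(−0.3952) = 0.6735.
C = 0.1527 × 0.6735 = 0.103 kg/m³.

0.103 kg/m³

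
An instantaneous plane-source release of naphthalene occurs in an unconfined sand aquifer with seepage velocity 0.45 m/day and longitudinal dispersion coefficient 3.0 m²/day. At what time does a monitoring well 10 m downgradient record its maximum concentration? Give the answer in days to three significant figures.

For the 1D instantaneous-source solution, setting ∂C/∂t = 0 at fixed x gives v²t² + 2Dt − x² = 0, so t = (√(D² + v²x²) − D)/v².
√(D² + v²x²) = √(3.0² + 0.45² × 10²) = 5.408; v² = 0.2025.
t = (5.408 − 3.0)/0.2025 = 11.9 days (vs. the pure-advection estimate x/v = 22.2 d).

11.9 days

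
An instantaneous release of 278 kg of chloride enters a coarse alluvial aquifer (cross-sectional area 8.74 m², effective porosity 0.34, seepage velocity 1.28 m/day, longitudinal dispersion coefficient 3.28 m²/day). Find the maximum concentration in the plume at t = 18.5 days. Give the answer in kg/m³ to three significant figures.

3.39 kg/m³

The peak of an instantaneous 1D plume sits at x = vt; there the Gaussian factor is 1 and C_max = M/(n_e·A·√(4πDt)), where n_e·A is the pore area the mass is dissolved in.
√(4πDt) = √(4π × 3.28 × 18.5) = 27.61 m, so C_max = 278/(0.34 × 8.74 × 27.61) = 3.39 kg/m³.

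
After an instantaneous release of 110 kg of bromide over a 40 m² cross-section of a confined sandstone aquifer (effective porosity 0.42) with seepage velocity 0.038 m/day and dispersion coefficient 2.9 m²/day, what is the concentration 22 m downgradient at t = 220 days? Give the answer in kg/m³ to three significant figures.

For an instantaneous plane source, C(x,t) = M/(n_e·A·√(4πDt)) · exp(−(x−vt)²/(4Dt)), with n_e·A the pore (flow) area.
Plume center vt = 0.038 × 220 = 8.36 m, so the well at 22 m is 13.64 m downgradient of the peak.
√(4πDt) = 89.54 m, giving peak height M/(n_e·A·√(4πDt)) = 110/(0.42 × 40 × 89.54) = 0.07313 kg/m³.
(x−vt)²/(4Dt) = (13.64)²/(4 × 2.9 × 220) = 0.07290; exp(−0.07290) = 0.9297.
C = 0.07313 × 0.9297 = 0.0680 kg/m³.

0.0680 kg/m³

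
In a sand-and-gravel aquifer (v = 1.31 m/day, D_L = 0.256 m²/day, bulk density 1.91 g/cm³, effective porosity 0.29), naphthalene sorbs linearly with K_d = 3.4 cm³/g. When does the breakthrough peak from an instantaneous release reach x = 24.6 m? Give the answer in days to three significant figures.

Retardation factor R = 1 + ρ_b·K_d/n = 1 + 1.91 × 3.4/0.29 = 23.39.
Sorption retards both mechanisms: v_R = v/R = 0.05601 m/day, D_R = D/R = 0.01094 m²/day.
Peak time from v_R²t² + 2D_R t − x² = 0: t = (√(D_R² + v_R²x²) − D_R)/v_R².
√(D_R² + v_R²x²) = √(0.01094² + 0.05601² × 24.6²) = 1.378; v_R² = 0.003137.
t = (1.378 − 0.01094)/0.003137 = 436 days.

436 days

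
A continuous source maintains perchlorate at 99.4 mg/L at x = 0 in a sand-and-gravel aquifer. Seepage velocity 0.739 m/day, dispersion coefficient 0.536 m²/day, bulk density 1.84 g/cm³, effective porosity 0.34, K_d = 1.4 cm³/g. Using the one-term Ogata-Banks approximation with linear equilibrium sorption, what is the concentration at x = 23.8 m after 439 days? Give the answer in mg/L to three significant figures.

Retardation factor R = 1 + ρ_b·K_d/n = 1 + 1.84 × 1.4/0.34 = 8.576.
Sorption retards both mechanisms: v_R = v/R = 0.08617 m/day, D_R = D/R = 0.06250 m²/day.
v_R·t = 0.08617 × 439 = 37.82863 m; 2√(D_R t) = 10.48 m; argument = (23.8 − 37.82863)/10.48 = -1.339.
C = C₀ × ½·erfc(-1.339) = 99.4 × 0.9709 = 96.5 mg/L.

96.5 mg/L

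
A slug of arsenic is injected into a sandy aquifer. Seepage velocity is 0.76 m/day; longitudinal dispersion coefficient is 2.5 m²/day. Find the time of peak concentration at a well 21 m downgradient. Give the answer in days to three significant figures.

23.6 days

For the 1D instantaneous-source solution, setting ∂C/∂t = 0 at fixed x gives v²t² + 2Dt − x² = 0, so t = (√(D² + v²x²) − D)/v².
√(D² + v²x²) = √(2.5² + 0.76² × 21²) = 16.15; v² = 0.5776.
t = (16.15 − 2.5)/0.5776 = 23.6 days (vs. the pure-advection estimate x/v = 27.6 d).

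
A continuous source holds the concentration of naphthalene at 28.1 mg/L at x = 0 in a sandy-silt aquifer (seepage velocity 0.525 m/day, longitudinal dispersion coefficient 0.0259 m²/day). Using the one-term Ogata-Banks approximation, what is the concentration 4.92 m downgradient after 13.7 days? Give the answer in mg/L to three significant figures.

28.0 mg/L

For a continuous step input, C/C₀ ≈ ½·erfc((x−vt)/(2√(Dt))).
vt = 0.525 × 13.7 = 7.1925 m and 2√(Dt) = 2√(0.0259 × 13.7) = 1.191 m.
Argument (x−vt)/(2√(Dt)) = (4.92 − 7.1925)/1.191 = -1.908; ½·erfc(-1.908) = 0.9965.
C = 28.1 × 0.9965 = 28.0 mg/L.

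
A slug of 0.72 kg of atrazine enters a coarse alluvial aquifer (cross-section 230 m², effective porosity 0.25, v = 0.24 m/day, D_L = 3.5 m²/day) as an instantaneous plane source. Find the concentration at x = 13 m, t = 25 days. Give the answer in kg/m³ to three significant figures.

0.000328 kg/m³

For an instantaneous plane source, C(x,t) = M/(n_e·A·√(4πDt)) · exp(−(x−vt)²/(4Dt)), with n_e·A the pore (flow) area.
Plume center vt = 0.24 × 25 = 6 m, so the well at 13 m is 7 m downgradient of the peak.
√(4πDt) = 33.16 m, giving peak height M/(n_e·A·√(4πDt)) = 0.72/(0.25 × 230 × 33.16) = 0.0003776 kg/m³.
(x−vt)²/(4Dt) = (7)²/(4 × 3.5 × 25) = 0.1400; exp(−0.1400) = 0.8694.
C = 0.0003776 × 0.8694 = 0.000328 kg/m³.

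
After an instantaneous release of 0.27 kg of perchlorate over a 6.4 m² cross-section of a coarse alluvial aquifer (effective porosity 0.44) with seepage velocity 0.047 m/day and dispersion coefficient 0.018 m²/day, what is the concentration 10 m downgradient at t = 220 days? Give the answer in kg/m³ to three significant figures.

0.0135 kg/m³

For an instantaneous plane source, C(x,t) = M/(n_e·A·√(4πDt)) · exp(−(x−vt)²/(4Dt)), with n_e·A the pore (flow) area.
Plume center vt = 0.047 × 220 = 10.34 m, so the well at 10 m is 0.34 m upgradient of the peak.
√(4πDt) = 7.054 m, giving peak height M/(n_e·A·√(4πDt)) = 0.27/(0.44 × 6.4 × 7.054) = 0.01359 kg/m³.
(x−vt)²/(4Dt) = (-0.34)²/(4 × 0.018 × 220) = 0.007298; exp(−0.007298) = 0.9927.
C = 0.01359 × 0.9927 = 0.0135 kg/m³.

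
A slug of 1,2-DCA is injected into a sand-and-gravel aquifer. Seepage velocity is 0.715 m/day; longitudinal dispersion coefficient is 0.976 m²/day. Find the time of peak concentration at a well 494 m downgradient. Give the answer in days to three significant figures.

689 days

For the 1D instantaneous-source solution, setting ∂C/∂t = 0 at fixed x gives v²t² + 2Dt − x² = 0, so t = (√(D² + v²x²) − D)/v².
√(D² + v²x²) = √(0.976² + 0.715² × 494²) = 353.2; v² = 0.511225.
t = (353.2 − 0.976)/0.511225 = 689 days (vs. the pure-advection estimate x/v = 691 d).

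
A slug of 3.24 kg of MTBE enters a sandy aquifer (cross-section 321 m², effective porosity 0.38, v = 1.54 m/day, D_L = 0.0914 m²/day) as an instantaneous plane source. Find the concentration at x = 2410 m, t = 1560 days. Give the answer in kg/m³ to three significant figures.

For an instantaneous plane source, C(x,t) = M/(n_e·A·√(4πDt)) · exp(−(x−vt)²/(4Dt)), with n_e·A the pore (flow) area.
Plume center vt = 1.54 × 1560 = 2402.4 m, so the well at 2410 m is 7.6 m downgradient of the peak.
√(4πDt) = 42.33 m, giving peak height M/(n_e·A·√(4πDt)) = 3.24/(0.38 × 321 × 42.33) = 0.0006275 kg/m³.
(x−vt)²/(4Dt) = (7.6)²/(4 × 0.0914 × 1560) = 0.1013; exp(−0.1013) = 0.9037.
C = 0.0006275 × 0.9037 = 0.000567 kg/m³.

0.000567 kg/m³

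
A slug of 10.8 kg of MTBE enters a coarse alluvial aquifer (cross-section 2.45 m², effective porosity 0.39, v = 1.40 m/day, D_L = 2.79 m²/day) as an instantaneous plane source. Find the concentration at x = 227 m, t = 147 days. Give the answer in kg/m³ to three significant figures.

For an instantaneous plane source, C(x,t) = M/(n_e·A·√(4πDt)) · exp(−(x−vt)²/(4Dt)), with n_e·A the pore (flow) area.
Plume center vt = 1.40 × 147 = 205.8 m, so the well at 227 m is 21.2 m downgradient of the peak.
√(4πDt) = 71.79 m, giving peak height M/(n_e·A·√(4πDt)) = 10.8/(0.39 × 2.45 × 71.79) = 0.1574 kg/m³.
(x−vt)²/(4Dt) = (21.2)²/(4 × 2.79 × 147) = 0.2740; exp(−0.2740) = 0.7603.
C = 0.1574 × 0.7603 = 0.120 kg/m³.

0.120 kg/m³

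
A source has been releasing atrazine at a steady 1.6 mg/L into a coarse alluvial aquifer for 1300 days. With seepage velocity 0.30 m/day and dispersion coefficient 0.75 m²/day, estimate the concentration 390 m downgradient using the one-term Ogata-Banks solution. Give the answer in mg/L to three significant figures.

0.800 mg/L

For a continuous step input, C/C₀ ≈ ½·erfc((x−vt)/(2√(Dt))).
vt = 0.30 × 1300 = 390 m and 2√(Dt) = 2√(0.75 × 1300) = 62.45 m.
Argument (x−vt)/(2√(Dt)) = (390 − 390)/62.45 = 0; ½·erfc(0) = 0.5000.
C = 1.6 × 0.5000 = 0.800 mg/L.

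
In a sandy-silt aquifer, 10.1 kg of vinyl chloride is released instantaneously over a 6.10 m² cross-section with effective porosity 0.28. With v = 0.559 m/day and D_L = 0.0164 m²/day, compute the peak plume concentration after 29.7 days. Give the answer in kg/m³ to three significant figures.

The peak of an instantaneous 1D plume sits at x = vt; there the Gaussian factor is 1 and C_max = M/(n_e·A·√(4πDt)), where n_e·A is the pore area the mass is dissolved in.
√(4πDt) = √(4π × 0.0164 × 29.7) = 2.474 m, so C_max = 10.1/(0.28 × 6.10 × 2.474) = 2.39 kg/m³.

2.39 kg/m³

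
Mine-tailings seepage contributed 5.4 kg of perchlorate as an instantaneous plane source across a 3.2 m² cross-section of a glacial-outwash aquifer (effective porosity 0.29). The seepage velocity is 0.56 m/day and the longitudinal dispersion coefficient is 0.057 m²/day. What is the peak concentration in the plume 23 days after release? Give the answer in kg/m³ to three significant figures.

The peak of an instantaneous 1D plume sits at x = vt; there the Gaussian factor is 1 and C_max = M/(n_e·A·√(4πDt)), where n_e·A is the pore area the mass is dissolved in.
√(4πDt) = √(4π × 0.057 × 23) = 4.059 m, so C_max = 5.4/(0.29 × 3.2 × 4.059) = 1.43 kg/m³.

1.43 kg/m³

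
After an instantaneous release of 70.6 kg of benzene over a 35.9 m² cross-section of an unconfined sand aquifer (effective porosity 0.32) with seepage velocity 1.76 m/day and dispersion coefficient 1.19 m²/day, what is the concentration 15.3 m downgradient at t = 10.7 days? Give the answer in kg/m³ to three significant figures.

For an instantaneous plane source, C(x,t) = M/(n_e·A·√(4πDt)) · exp(−(x−vt)²/(4Dt)), with n_e·A the pore (flow) area.
Plume center vt = 1.76 × 10.7 = 18.832 m, so the well at 15.3 m is 3.532 m upgradient of the peak.
√(4πDt) = 12.65 m, giving peak height M/(n_e·A·√(4πDt)) = 70.6/(0.32 × 35.9 × 12.65) = 0.4858 kg/m³.
(x−vt)²/(4Dt) = (-3.532)²/(4 × 1.19 × 10.7) = 0.2449; exp(−0.2449) = 0.7828.
C = 0.4858 × 0.7828 = 0.380 kg/m³.

0.380 kg/m³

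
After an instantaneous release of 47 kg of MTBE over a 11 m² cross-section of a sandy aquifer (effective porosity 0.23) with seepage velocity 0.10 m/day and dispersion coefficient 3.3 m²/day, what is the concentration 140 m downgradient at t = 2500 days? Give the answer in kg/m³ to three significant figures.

0.0400 kg/m³

For an instantaneous plane source, C(x,t) = M/(n_e·A·√(4πDt)) · exp(−(x−vt)²/(4Dt)), with n_e·A the pore (flow) area.
Plume center vt = 0.10 × 2500 = 250 m, so the well at 140 m is 110 m upgradient of the peak.
√(4πDt) = 322.0 m, giving peak height M/(n_e·A·√(4πDt)) = 47/(0.23 × 11 × 322.0) = 0.05769 kg/m³.
(x−vt)²/(4Dt) = (-110)²/(4 × 3.3 × 2500) = 0.3667; exp(−0.3667) = 0.6930.
C = 0.05769 × 0.6930 = 0.0400 kg/m³.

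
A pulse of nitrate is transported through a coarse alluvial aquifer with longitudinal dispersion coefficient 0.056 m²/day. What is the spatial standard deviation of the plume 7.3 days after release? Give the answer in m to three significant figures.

Dispersive spreading gives a Gaussian with σ² = 2Dt; advection only shifts the center.
σ = √(2 × 0.056 × 7.3) = 0.904 m.

0.904 m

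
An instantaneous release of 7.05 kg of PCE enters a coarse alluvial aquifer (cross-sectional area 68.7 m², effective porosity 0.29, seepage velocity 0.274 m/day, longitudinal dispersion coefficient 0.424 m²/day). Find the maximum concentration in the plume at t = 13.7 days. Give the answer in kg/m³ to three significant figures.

The peak of an instantaneous 1D plume sits at x = vt; there the Gaussian factor is 1 and C_max = M/(n_e·A·√(4πDt)), where n_e·A is the pore area the mass is dissolved in.
√(4πDt) = √(4π × 0.424 × 13.7) = 8.544 m, so C_max = 7.05/(0.29 × 68.7 × 8.544) = 0.0414 kg/m³.

0.0414 kg/m³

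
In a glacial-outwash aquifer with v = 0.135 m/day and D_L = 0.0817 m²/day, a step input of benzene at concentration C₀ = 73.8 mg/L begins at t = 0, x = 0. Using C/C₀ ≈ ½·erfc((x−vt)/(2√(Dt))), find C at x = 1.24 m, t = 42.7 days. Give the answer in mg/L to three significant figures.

For a continuous step input, C/C₀ ≈ ½·erfc((x−vt)/(2√(Dt))).
vt = 0.135 × 42.7 = 5.7645 m and 2√(Dt) = 2√(0.0817 × 42.7) = 3.736 m.
Argument (x−vt)/(2√(Dt)) = (1.24 − 5.7645)/3.736 = -1.211; ½·erfc(-1.211) = 0.9566.
C = 73.8 × 0.9566 = 70.6 mg/L.

70.6 mg/L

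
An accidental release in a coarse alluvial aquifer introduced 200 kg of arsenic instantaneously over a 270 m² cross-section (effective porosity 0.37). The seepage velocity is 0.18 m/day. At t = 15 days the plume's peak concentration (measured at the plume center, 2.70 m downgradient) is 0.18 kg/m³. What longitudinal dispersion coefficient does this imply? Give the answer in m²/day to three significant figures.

0.656 m²/day

At the plume center C_max = M/(n_e·A·√(4πDt)), so D = M²/(4πt·(n_e·A·C_max)²).
n_e·A·C_max = 0.37 × 270 × 0.18 = 17.98 kg/m.
D = 200²/(4π × 15 × 17.98²) = 0.656 m²/day.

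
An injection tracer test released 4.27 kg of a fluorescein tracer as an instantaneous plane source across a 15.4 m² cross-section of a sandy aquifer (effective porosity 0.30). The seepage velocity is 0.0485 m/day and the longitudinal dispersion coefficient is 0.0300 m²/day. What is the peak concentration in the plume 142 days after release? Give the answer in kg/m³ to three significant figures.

The peak of an instantaneous 1D plume sits at x = vt; there the Gaussian factor is 1 and C_max = M/(n_e·A·√(4πDt)), where n_e·A is the pore area the mass is dissolved in.
√(4πDt) = √(4π × 0.0300 × 142) = 7.317 m, so C_max = 4.27/(0.30 × 15.4 × 7.317) = 0.126 kg/m³.

0.126 kg/m³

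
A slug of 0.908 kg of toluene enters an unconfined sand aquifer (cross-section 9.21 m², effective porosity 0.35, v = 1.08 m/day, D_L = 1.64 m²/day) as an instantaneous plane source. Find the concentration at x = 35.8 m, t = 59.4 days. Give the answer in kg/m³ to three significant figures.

0.00102 kg/m³

For an instantaneous plane source, C(x,t) = M/(n_e·A·√(4πDt)) · exp(−(x−vt)²/(4Dt)), with n_e·A the pore (flow) area.
Plume center vt = 1.08 × 59.4 = 64.152 m, so the well at 35.8 m is 28.352 m upgradient of the peak.
√(4πDt) = 34.99 m, giving peak height M/(n_e·A·√(4πDt)) = 0.908/(0.35 × 9.21 × 34.99) = 0.008050 kg/m³.
(x−vt)²/(4Dt) = (-28.352)²/(4 × 1.64 × 59.4) = 2.063; exp(−2.063) = 0.1271.
C = 0.008050 × 0.1271 = 0.00102 kg/m³.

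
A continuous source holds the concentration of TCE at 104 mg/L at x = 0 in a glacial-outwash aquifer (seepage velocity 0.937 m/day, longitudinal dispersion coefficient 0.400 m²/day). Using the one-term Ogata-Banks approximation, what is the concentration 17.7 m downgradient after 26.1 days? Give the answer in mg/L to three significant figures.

For a continuous step input, C/C₀ ≈ ½·erfc((x−vt)/(2√(Dt))).
vt = 0.937 × 26.1 = 24.4557 m and 2√(Dt) = 2√(0.400 × 26.1) = 6.462 m.
Argument (x−vt)/(2√(Dt)) = (17.7 − 24.4557)/6.462 = -1.045; ½·erfc(-1.045) = 0.9303.
C = 104 × 0.9303 = 96.8 mg/L.

96.8 mg/L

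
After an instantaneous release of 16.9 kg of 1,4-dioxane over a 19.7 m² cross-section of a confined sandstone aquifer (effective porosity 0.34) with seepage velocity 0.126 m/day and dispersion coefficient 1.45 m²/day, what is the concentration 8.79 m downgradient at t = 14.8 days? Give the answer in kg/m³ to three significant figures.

For an instantaneous plane source, C(x,t) = M/(n_e·A·√(4πDt)) · exp(−(x−vt)²/(4Dt)), with n_e·A the pore (flow) area.
Plume center vt = 0.126 × 14.8 = 1.8648 m, so the well at 8.79 m is 6.9252 m downgradient of the peak.
√(4πDt) = 16.42 m, giving peak height M/(n_e·A·√(4πDt)) = 16.9/(0.34 × 19.7 × 16.42) = 0.1537 kg/m³.
(x−vt)²/(4Dt) = (6.9252)²/(4 × 1.45 × 14.8) = 0.5587; exp(−0.5587) = 0.5720.
C = 0.1537 × 0.5720 = 0.0879 kg/m³.

0.0879 kg/m³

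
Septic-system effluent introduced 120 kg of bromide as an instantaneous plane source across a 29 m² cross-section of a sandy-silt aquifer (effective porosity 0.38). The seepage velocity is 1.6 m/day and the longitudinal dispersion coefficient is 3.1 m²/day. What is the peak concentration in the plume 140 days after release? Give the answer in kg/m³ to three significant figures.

The peak of an instantaneous 1D plume sits at x = vt; there the Gaussian factor is 1 and C_max = M/(n_e·A·√(4πDt)), where n_e·A is the pore area the mass is dissolved in.
√(4πDt) = √(4π × 3.1 × 140) = 73.85 m, so C_max = 120/(0.38 × 29 × 73.85) = 0.147 kg/m³.

0.147 kg/m³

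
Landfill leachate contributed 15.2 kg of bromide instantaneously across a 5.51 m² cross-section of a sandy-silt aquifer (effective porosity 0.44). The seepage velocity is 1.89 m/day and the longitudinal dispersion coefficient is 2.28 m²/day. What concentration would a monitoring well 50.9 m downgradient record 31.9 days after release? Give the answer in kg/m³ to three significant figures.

0.153 kg/m³

For an instantaneous plane source, C(x,t) = M/(n_e·A·√(4πDt)) · exp(−(x−vt)²/(4Dt)), with n_e·A the pore (flow) area.
Plume center vt = 1.89 × 31.9 = 60.291 m, so the well at 50.9 m is 9.391 m upgradient of the peak.
√(4πDt) = 30.23 m, giving peak height M/(n_e·A·√(4πDt)) = 15.2/(0.44 × 5.51 × 30.23) = 0.2074 kg/m³.
(x−vt)²/(4Dt) = (-9.391)²/(4 × 2.28 × 31.9) = 0.3031; exp(−0.3031) = 0.7385.
C = 0.2074 × 0.7385 = 0.153 kg/m³.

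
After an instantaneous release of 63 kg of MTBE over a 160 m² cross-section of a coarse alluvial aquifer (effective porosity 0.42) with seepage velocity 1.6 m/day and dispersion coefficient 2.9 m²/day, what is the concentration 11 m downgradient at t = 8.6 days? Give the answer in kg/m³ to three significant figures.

0.0491 kg/m³

For an instantaneous plane source, C(x,t) = M/(n_e·A·√(4πDt)) · exp(−(x−vt)²/(4Dt)), with n_e·A the pore (flow) area.
Plume center vt = 1.6 × 8.6 = 13.76 m, so the well at 11 m is 2.76 m upgradient of the peak.
√(4πDt) = 17.70 m, giving peak height M/(n_e·A·√(4πDt)) = 63/(0.42 × 160 × 17.70) = 0.05297 kg/m³.
(x−vt)²/(4Dt) = (-2.76)²/(4 × 2.9 × 8.6) = 0.07636; exp(−0.07636) = 0.9265.
C = 0.05297 × 0.9265 = 0.0491 kg/m³.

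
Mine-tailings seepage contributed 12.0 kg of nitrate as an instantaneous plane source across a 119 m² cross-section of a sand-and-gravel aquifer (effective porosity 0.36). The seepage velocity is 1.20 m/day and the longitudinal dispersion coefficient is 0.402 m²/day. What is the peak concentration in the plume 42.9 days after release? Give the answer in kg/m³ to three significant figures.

0.0190 kg/m³

The peak of an instantaneous 1D plume sits at x = vt; there the Gaussian factor is 1 and C_max = M/(n_e·A·√(4πDt)), where n_e·A is the pore area the mass is dissolved in.
√(4πDt) = √(4π × 0.402 × 42.9) = 14.72 m, so C_max = 12.0/(0.36 × 119 × 14.72) = 0.0190 kg/m³.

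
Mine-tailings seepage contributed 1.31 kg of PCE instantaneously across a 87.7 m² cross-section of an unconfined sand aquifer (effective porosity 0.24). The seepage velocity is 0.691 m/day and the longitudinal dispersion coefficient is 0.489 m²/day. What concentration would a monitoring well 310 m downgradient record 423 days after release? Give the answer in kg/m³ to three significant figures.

For an instantaneous plane source, C(x,t) = M/(n_e·A·√(4πDt)) · exp(−(x−vt)²/(4Dt)), with n_e·A the pore (flow) area.
Plume center vt = 0.691 × 423 = 292.293 m, so the well at 310 m is 17.707 m downgradient of the peak.
√(4πDt) = 50.98 m, giving peak height M/(n_e·A·√(4πDt)) = 1.31/(0.24 × 87.7 × 50.98) = 0.001221 kg/m³.
(x−vt)²/(4Dt) = (17.707)²/(4 × 0.489 × 423) = 0.3789; exp(−0.3789) = 0.6846.
C = 0.001221 × 0.6846 = 0.000836 kg/m³.

0.000836 kg/m³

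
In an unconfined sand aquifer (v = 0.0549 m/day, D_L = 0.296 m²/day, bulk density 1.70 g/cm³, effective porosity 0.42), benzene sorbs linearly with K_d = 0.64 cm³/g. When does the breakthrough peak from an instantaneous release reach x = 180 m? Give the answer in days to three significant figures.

Retardation factor R = 1 + ρ_b·K_d/n = 1 + 1.70 × 0.64/0.42 = 3.590.
Sorption retards both mechanisms: v_R = v/R = 0.01529 m/day, D_R = D/R = 0.08245 m²/day.
Peak time from v_R²t² + 2D_R t − x² = 0: t = (√(D_R² + v_R²x²) − D_R)/v_R².
√(D_R² + v_R²x²) = √(0.08245² + 0.01529² × 180²) = 2.753; v_R² = 0.0002338.
t = (2.753 − 0.08245)/0.0002338 = 11400 days.

11400 days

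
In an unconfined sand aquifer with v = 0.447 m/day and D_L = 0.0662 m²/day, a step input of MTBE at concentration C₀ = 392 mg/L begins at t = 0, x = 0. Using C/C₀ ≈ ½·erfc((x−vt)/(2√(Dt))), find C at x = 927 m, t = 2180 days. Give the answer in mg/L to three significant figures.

For a continuous step input, C/C₀ ≈ ½·erfc((x−vt)/(2√(Dt))).
vt = 0.447 × 2180 = 974.46 m and 2√(Dt) = 2√(0.0662 × 2180) = 24.03 m.
Argument (x−vt)/(2√(Dt)) = (927 − 974.46)/24.03 = -1.975; ½·erfc(-1.975) = 0.9974.
C = 392 × 0.9974 = 391 mg/L.

391 mg/L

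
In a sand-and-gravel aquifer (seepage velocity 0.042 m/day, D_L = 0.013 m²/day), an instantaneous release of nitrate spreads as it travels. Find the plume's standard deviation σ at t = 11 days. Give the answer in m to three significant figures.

Dispersive spreading gives a Gaussian with σ² = 2Dt; advection only shifts the center.
σ = √(2 × 0.013 × 11) = 0.535 m.

0.535 m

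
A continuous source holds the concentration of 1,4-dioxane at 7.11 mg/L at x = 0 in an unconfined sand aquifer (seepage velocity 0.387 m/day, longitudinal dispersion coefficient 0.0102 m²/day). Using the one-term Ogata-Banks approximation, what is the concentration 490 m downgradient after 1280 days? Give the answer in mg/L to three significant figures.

6.06 mg/L

For a continuous step input, C/C₀ ≈ ½·erfc((x−vt)/(2√(Dt))).
vt = 0.387 × 1280 = 495.36 m and 2√(Dt) = 2√(0.0102 × 1280) = 7.227 m.
Argument (x−vt)/(2√(Dt)) = (490 − 495.36)/7.227 = -0.7417; ½·erfc(-0.7417) = 0.8529.
C = 7.11 × 0.8529 = 6.06 mg/L.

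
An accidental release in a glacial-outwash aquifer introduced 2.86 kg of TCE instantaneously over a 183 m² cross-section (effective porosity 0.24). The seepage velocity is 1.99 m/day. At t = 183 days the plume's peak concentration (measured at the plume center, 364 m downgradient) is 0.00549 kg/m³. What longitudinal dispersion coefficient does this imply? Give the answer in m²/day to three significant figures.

0.0612 m²/day

At the plume center C_max = M/(n_e·A·√(4πDt)), so D = M²/(4πt·(n_e·A·C_max)²).
n_e·A·C_max = 0.24 × 183 × 0.00549 = 0.2411 kg/m.
D = 2.86²/(4π × 183 × 0.2411²) = 0.0612 m²/day.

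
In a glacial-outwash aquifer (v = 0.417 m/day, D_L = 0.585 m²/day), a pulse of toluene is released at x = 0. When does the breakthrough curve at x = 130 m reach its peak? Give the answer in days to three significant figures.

For the 1D instantaneous-source solution, setting ∂C/∂t = 0 at fixed x gives v²t² + 2Dt − x² = 0, so t = (√(D² + v²x²) − D)/v².
√(D² + v²x²) = √(0.585² + 0.417² × 130²) = 54.21; v² = 0.173889.
t = (54.21 − 0.585)/0.173889 = 308 days (vs. the pure-advection estimate x/v = 312 d).

308 days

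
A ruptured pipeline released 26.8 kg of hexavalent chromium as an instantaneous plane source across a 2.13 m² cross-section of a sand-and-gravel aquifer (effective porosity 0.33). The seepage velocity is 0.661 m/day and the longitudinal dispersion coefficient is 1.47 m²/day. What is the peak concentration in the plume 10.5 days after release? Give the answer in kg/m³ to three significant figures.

2.74 kg/m³

The peak of an instantaneous 1D plume sits at x = vt; there the Gaussian factor is 1 and C_max = M/(n_e·A·√(4πDt)), where n_e·A is the pore area the mass is dissolved in.
√(4πDt) = √(4π × 1.47 × 10.5) = 13.93 m, so C_max = 26.8/(0.33 × 2.13 × 13.93) = 2.74 kg/m³.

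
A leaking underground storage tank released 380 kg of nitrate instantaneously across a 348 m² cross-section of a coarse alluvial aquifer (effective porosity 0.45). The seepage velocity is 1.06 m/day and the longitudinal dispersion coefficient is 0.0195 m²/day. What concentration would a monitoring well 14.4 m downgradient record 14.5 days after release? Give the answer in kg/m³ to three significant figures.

0.560 kg/m³

For an instantaneous plane source, C(x,t) = M/(n_e·A·√(4πDt)) · exp(−(x−vt)²/(4Dt)), with n_e·A the pore (flow) area.
Plume center vt = 1.06 × 14.5 = 15.37 m, so the well at 14.4 m is 0.97 m upgradient of the peak.
√(4πDt) = 1.885 m, giving peak height M/(n_e·A·√(4πDt)) = 380/(0.45 × 348 × 1.885) = 1.287 kg/m³.
(x−vt)²/(4Dt) = (-0.97)²/(4 × 0.0195 × 14.5) = 0.8319; exp(−0.8319) = 0.4352.
C = 1.287 × 0.4352 = 0.560 kg/m³.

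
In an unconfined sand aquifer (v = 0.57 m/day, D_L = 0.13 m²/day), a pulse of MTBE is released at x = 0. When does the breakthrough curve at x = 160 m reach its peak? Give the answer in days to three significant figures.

For the 1D instantaneous-source solution, setting ∂C/∂t = 0 at fixed x gives v²t² + 2Dt − x² = 0, so t = (√(D² + v²x²) − D)/v².
√(D² + v²x²) = √(0.13² + 0.57² × 160²) = 91.20; v² = 0.3249.
t = (91.20 − 0.13)/0.3249 = 280 days (vs. the pure-advection estimate x/v = 281 d).

280 days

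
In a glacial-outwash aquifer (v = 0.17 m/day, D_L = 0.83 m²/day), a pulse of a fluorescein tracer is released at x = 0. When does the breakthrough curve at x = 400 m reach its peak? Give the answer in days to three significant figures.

For the 1D instantaneous-source solution, setting ∂C/∂t = 0 at fixed x gives v²t² + 2Dt − x² = 0, so t = (√(D² + v²x²) − D)/v².
√(D² + v²x²) = √(0.83² + 0.17² × 400²) = 68.01; v² = 0.0289.
t = (68.01 − 0.83)/0.0289 = 2320 days (vs. the pure-advection estimate x/v = 2350 d).

2320 days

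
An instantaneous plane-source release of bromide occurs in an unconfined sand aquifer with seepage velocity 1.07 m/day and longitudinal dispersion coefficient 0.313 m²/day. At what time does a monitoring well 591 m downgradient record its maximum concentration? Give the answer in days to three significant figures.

For the 1D instantaneous-source solution, setting ∂C/∂t = 0 at fixed x gives v²t² + 2Dt − x² = 0, so t = (√(D² + v²x²) − D)/v².
√(D² + v²x²) = √(0.313² + 1.07² × 591²) = 632.4; v² = 1.1449.
t = (632.4 − 0.313)/1.1449 = 552 days (vs. the pure-advection estimate x/v = 552 d).

552 days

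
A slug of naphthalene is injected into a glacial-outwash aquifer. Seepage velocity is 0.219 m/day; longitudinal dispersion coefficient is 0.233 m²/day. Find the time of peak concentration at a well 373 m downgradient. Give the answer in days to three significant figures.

1700 days

For the 1D instantaneous-source solution, setting ∂C/∂t = 0 at fixed x gives v²t² + 2Dt − x² = 0, so t = (√(D² + v²x²) − D)/v².
√(D² + v²x²) = √(0.233² + 0.219² × 373²) = 81.69; v² = 0.047961.
t = (81.69 − 0.233)/0.047961 = 1700 days (vs. the pure-advection estimate x/v = 1700 d).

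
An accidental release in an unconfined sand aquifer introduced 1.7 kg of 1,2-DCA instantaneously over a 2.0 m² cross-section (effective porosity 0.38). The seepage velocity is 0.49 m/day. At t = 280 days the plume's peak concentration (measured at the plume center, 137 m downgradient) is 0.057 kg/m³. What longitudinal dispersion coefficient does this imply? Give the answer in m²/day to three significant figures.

At the plume center C_max = M/(n_e·A·√(4πDt)), so D = M²/(4πt·(n_e·A·C_max)²).
n_e·A·C_max = 0.38 × 2.0 × 0.057 = 0.04332 kg/m.
D = 1.7²/(4π × 280 × 0.04332²) = 0.438 m²/day.

0.438 m²/day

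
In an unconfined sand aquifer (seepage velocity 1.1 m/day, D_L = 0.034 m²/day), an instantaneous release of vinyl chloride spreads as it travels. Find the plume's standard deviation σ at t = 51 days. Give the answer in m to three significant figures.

1.86 m

Dispersive spreading gives a Gaussian with σ² = 2Dt; advection only shifts the center.
σ = √(2 × 0.034 × 51) = 1.86 m.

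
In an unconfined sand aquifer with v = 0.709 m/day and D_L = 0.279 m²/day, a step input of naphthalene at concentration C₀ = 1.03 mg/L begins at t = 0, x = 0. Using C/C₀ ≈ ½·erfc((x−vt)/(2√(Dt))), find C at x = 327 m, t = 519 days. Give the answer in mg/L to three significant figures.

1.02 mg/L

For a continuous step input, C/C₀ ≈ ½·erfc((x−vt)/(2√(Dt))).
vt = 0.709 × 519 = 367.971 m and 2√(Dt) = 2√(0.279 × 519) = 24.07 m.
Argument (x−vt)/(2√(Dt)) = (327 − 367.971)/24.07 = -1.702; ½·erfc(-1.702) = 0.9920.
C = 1.03 × 0.9920 = 1.02 mg/L.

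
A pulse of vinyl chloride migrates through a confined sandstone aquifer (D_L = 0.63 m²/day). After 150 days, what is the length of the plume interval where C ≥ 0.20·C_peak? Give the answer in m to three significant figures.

49.3 m

The plume is Gaussian with σ = √(2Dt) = √(2 × 0.63 × 150) = 13.75 m.
C/C_peak = exp(−Δx²/(2σ²)) = 0.20 ⇒ Δx = σ·√(−2 ln 0.20) = 13.75 × 1.794 = 24.67 m.
Width = 2Δx = 49.3 m.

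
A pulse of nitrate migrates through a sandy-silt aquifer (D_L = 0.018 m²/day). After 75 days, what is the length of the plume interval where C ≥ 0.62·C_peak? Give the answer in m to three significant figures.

The plume is Gaussian with σ = √(2Dt) = √(2 × 0.018 × 75) = 1.643 m.
C/C_peak = exp(−Δx²/(2σ²)) = 0.62 ⇒ Δx = σ·√(−2 ln 0.62) = 1.643 × 0.9778 = 1.607 m.
Width = 2Δx = 3.21 m.

3.21 m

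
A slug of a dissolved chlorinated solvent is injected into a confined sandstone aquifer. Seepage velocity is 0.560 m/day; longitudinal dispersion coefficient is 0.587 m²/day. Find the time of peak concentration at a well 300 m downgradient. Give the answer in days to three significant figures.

For the 1D instantaneous-source solution, setting ∂C/∂t = 0 at fixed x gives v²t² + 2Dt − x² = 0, so t = (√(D² + v²x²) − D)/v².
√(D² + v²x²) = √(0.587² + 0.560² × 300²) = 168.0; v² = 0.3136.
t = (168.0 − 0.587)/0.3136 = 534 days (vs. the pure-advection estimate x/v = 536 d).

534 days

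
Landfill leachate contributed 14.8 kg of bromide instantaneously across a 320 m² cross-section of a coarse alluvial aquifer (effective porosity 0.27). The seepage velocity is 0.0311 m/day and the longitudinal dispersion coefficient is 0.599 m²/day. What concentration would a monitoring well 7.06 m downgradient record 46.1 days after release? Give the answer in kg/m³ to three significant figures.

0.00690 kg/m³

For an instantaneous plane source, C(x,t) = M/(n_e·A·√(4πDt)) · exp(−(x−vt)²/(4Dt)), with n_e·A the pore (flow) area.
Plume center vt = 0.0311 × 46.1 = 1.43371 m, so the well at 7.06 m is 5.62629 m downgradient of the peak.
√(4πDt) = 18.63 m, giving peak height M/(n_e·A·√(4πDt)) = 14.8/(0.27 × 320 × 18.63) = 0.009195 kg/m³.
(x−vt)²/(4Dt) = (5.62629)²/(4 × 0.599 × 46.1) = 0.2866; exp(−0.2866) = 0.7508.
C = 0.009195 × 0.7508 = 0.00690 kg/m³.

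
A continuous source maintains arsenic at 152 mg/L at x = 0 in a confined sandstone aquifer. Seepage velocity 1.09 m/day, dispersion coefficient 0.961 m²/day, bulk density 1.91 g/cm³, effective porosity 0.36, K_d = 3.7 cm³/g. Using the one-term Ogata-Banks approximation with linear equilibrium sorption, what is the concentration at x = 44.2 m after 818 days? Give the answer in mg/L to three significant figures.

69.2 mg/L

Retardation factor R = 1 + ρ_b·K_d/n = 1 + 1.91 × 3.7/0.36 = 20.63.
Sorption retards both mechanisms: v_R = v/R = 0.05284 m/day, D_R = D/R = 0.04658 m²/day.
v_R·t = 0.05284 × 818 = 43.22312 m; 2√(D_R t) = 12.35 m; argument = (44.2 − 43.22312)/12.35 = 0.07910.
C = C₀ × ½·erfc(0.07910) = 152 × 0.4555 = 69.2 mg/L.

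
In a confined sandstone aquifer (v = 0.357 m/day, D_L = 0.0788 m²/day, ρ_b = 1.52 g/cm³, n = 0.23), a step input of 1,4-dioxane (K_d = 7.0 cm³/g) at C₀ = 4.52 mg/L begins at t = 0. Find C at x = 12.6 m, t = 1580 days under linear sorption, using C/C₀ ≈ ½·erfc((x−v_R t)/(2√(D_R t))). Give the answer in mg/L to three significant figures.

1.74 mg/L

Retardation factor R = 1 + ρ_b·K_d/n = 1 + 1.52 × 7.0/0.23 = 47.26.
Sorption retards both mechanisms: v_R = v/R = 0.007554 m/day, D_R = D/R = 0.001667 m²/day.
v_R·t = 0.007554 × 1580 = 11.93532 m; 2√(D_R t) = 3.246 m; argument = (12.6 − 11.93532)/3.246 = 0.2048.
C = C₀ × ½·erfc(0.2048) = 4.52 × 0.3860 = 1.74 mg/L.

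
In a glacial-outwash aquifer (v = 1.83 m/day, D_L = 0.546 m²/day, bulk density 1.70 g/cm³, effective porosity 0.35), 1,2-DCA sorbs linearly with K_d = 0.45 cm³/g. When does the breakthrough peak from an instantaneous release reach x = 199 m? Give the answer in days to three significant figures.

Retardation factor R = 1 + ρ_b·K_d/n = 1 + 1.70 × 0.45/0.35 = 3.186.
Sorption retards both mechanisms: v_R = v/R = 0.5744 m/day, D_R = D/R = 0.1714 m²/day.
Peak time from v_R²t² + 2D_R t − x² = 0: t = (√(D_R² + v_R²x²) − D_R)/v_R².
√(D_R² + v_R²x²) = √(0.1714² + 0.5744² × 199²) = 114.3; v_R² = 0.3299.
t = (114.3 − 0.1714)/0.3299 = 346 days.

346 days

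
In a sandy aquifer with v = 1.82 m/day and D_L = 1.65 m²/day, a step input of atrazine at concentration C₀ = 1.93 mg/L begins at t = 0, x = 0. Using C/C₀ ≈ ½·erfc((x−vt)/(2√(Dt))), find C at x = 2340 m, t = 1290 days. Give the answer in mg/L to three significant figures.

For a continuous step input, C/C₀ ≈ ½·erfc((x−vt)/(2√(Dt))).
vt = 1.82 × 1290 = 2347.8 m and 2√(Dt) = 2√(1.65 × 1290) = 92.27 m.
Argument (x−vt)/(2√(Dt)) = (2340 − 2347.8)/92.27 = -0.08453; ½·erfc(-0.08453) = 0.5476.
C = 1.93 × 0.5476 = 1.06 mg/L.

1.06 mg/L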